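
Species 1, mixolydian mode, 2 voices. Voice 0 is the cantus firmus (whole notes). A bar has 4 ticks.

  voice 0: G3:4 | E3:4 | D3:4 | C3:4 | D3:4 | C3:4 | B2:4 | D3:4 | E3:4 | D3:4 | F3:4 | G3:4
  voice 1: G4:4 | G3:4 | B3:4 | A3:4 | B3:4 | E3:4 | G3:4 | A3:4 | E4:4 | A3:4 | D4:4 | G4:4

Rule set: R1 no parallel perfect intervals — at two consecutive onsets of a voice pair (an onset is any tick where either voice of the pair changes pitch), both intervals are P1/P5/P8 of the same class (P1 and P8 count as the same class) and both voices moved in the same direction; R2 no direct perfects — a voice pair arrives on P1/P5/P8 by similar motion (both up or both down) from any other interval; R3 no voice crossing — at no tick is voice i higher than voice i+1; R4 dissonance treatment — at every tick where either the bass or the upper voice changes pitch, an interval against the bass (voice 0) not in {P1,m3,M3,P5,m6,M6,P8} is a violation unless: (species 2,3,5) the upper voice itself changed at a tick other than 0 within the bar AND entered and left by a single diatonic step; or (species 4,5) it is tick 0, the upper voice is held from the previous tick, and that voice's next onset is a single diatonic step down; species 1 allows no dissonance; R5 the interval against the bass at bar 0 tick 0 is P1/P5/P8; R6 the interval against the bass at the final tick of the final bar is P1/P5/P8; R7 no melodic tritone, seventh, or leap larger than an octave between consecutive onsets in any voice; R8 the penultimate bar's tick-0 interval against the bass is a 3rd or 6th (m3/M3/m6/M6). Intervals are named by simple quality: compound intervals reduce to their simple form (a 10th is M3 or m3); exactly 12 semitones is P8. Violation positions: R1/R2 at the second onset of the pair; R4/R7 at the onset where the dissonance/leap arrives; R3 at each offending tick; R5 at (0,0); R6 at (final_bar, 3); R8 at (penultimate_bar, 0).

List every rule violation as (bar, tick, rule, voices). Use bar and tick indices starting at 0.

(7, 0, R2, (0, 1))
(8, 0, R2, (0, 1))
(9, 0, R2, (0, 1))
(11, 0, R2, (0, 1))

bar 0: v0=G3 v1=G4 downbeat P8
bar 1: v0=E3 v1=G3 downbeat m3
bar 2: v0=D3 v1=B3 downbeat M6
bar 3: v0=C3 v1=A3 downbeat M6
bar 4: v0=D3 v1=B3 downbeat M6
bar 5: v0=C3 v1=E3 downbeat M3
bar 6: v0=B2 v1=G3 downbeat m6
bar 7: v0=D3 v1=A3 downbeat P5
bar 8: v0=E3 v1=E4 downbeat P8
bar 9: v0=D3 v1=A3 downbeat P5
bar 10: v0=F3 v1=D4 downbeat M6
bar 11: v0=G3 v1=G4 downbeat P8
  -> R2 @ bar 7 tick 0 v(0, 1): B2/G3 m6 -> D3/A3 P5 similar
  -> R2 @ bar 8 tick 0 v(0, 1): D3/A3 P5 -> E3/E4 P8 similar
  -> R2 @ bar 9 tick 0 v(0, 1): E3/E4 P8 -> D3/A3 P5 similar
  -> R2 @ bar 11 tick 0 v(0, 1): F3/D4 M6 -> G3/G4 P8 similar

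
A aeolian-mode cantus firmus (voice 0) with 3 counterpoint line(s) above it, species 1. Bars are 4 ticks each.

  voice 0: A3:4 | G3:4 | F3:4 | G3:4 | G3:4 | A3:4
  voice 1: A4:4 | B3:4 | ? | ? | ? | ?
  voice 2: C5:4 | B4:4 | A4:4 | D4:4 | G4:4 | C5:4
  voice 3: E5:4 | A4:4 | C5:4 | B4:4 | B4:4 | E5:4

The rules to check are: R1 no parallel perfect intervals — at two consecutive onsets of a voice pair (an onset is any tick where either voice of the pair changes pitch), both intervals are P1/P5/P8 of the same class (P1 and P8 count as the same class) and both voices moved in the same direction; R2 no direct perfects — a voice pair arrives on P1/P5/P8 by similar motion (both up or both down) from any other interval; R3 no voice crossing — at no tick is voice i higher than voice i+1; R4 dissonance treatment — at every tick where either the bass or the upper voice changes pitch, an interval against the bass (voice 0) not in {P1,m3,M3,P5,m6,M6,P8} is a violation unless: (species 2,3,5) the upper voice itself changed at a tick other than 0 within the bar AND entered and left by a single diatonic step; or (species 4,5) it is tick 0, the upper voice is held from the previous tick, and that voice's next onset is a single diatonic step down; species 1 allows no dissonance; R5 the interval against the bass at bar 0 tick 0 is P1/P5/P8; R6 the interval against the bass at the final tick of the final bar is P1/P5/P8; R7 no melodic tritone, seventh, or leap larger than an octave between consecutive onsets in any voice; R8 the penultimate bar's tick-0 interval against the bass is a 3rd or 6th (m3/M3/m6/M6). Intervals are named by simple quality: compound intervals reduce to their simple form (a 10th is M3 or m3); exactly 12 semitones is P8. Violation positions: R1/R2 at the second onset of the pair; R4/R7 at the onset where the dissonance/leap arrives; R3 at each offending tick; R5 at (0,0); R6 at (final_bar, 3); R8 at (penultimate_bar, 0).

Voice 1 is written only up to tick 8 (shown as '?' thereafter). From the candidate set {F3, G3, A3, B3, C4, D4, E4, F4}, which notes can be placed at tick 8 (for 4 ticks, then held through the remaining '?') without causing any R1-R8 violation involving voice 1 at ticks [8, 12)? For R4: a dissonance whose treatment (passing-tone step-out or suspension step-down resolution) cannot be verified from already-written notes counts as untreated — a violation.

F3: violates R2,R7
G3: violates R4
A3: violates R1
B3: violates R4
C4: violates R2
D4: legal
E4: violates R4
F4: violates R2,R7

{D4}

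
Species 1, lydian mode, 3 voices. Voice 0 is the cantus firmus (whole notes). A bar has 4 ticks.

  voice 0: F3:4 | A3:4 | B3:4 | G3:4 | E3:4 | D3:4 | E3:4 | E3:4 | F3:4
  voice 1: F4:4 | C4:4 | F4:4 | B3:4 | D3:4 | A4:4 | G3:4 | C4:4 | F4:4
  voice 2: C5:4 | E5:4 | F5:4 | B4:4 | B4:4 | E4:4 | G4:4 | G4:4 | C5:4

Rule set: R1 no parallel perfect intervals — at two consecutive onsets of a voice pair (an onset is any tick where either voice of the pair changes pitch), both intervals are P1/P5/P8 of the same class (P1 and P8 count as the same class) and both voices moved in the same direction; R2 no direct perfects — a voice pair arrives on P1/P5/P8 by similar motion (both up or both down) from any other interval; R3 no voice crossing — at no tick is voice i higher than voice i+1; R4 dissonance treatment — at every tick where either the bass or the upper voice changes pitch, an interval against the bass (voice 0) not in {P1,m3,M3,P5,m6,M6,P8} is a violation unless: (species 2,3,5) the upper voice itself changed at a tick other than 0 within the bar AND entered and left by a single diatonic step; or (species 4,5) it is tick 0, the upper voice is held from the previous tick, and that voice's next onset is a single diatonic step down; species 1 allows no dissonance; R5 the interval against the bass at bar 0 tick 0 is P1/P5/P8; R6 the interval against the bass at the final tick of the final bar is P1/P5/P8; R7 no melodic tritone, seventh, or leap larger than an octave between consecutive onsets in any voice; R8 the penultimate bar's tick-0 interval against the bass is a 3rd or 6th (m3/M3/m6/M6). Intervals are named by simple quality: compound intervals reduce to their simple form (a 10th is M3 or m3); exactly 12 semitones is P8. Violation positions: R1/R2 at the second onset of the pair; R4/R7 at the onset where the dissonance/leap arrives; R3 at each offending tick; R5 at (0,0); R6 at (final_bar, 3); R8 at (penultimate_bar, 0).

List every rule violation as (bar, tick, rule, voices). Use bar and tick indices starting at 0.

(1, 0, R1, (0, 2))
(2, 0, R2, (1, 2))
(2, 0, R4, (0, 1))
(2, 0, R4, (0, 2))
(3, 0, R1, (1, 2))
(3, 0, R7, (1,))
(3, 0, R7, (2,))
(4, 0, R3, (0, 1))
(4, 0, R4, (0, 1))
(4, 1, R3, (0, 1))
(4, 2, R3, (0, 1))
(4, 3, R3, (0, 1))
(5, 0, R3, (1, 2))
(5, 0, R4, (0, 2))
(5, 0, R7, (1,))
(5, 1, R3, (1, 2))
(5, 2, R3, (1, 2))
(5, 3, R3, (1, 2))
(6, 0, R7, (1,))
(8, 0, R1, (1, 2))
(8, 0, R2, (0, 1))
(8, 0, R2, (0, 2))

bar 0: v0=F3 v1=F4 v2=C5 downbeat P5
bar 1: v0=A3 v1=C4 v2=E5 downbeat P5
bar 2: v0=B3 v1=F4 v2=F5 downbeat TT
bar 3: v0=G3 v1=B3 v2=B4 downbeat M3
bar 4: v0=E3 v1=D3 v2=B4 downbeat P5
bar 5: v0=D3 v1=A4 v2=E4 downbeat M2
bar 6: v0=E3 v1=G3 v2=G4 downbeat m3
bar 7: v0=E3 v1=C4 v2=G4 downbeat m3
bar 8: v0=F3 v1=F4 v2=C5 downbeat P5
  -> R1 @ bar 1 tick 0 v(0, 2): F3/C5 P5 -> A3/E5 P5 similar
  -> R2 @ bar 2 tick 0 v(1, 2): C4/E5 M3 -> F4/F5 P8 similar
  -> R4 @ bar 2 tick 0 v(0, 1): B3/F4 TT untreated
  -> R4 @ bar 2 tick 0 v(0, 2): B3/F5 TT untreated
  -> R1 @ bar 3 tick 0 v(1, 2): F4/F5 P8 -> B3/B4 P8 similar
  -> R7 @ bar 3 tick 0 v(1,): F4->B3 leap 6st
  -> R7 @ bar 3 tick 0 v(2,): F5->B4 leap 6st
  -> R3 @ bar 4 tick 0 v(0, 1): E3 above D3
  -> R4 @ bar 4 tick 0 v(0, 1): E3/D3 M2 untreated
  -> R3 @ bar 4 tick 1 v(0, 1): E3 above D3
  -> R3 @ bar 4 tick 2 v(0, 1): E3 above D3
  -> R3 @ bar 4 tick 3 v(0, 1): E3 above D3
  -> R3 @ bar 5 tick 0 v(1, 2): A4 above E4
  -> R4 @ bar 5 tick 0 v(0, 2): D3/E4 M2 untreated
  -> R7 @ bar 5 tick 0 v(1,): D3->A4 leap 19st
  -> R3 @ bar 5 tick 1 v(1, 2): A4 above E4
  -> R3 @ bar 5 tick 2 v(1, 2): A4 above E4
  -> R3 @ bar 5 tick 3 v(1, 2): A4 above E4
  -> R7 @ bar 6 tick 0 v(1,): A4->G3 leap 14st
  -> R1 @ bar 8 tick 0 v(1, 2): C4/G4 P5 -> F4/C5 P5 similar
  -> R2 @ bar 8 tick 0 v(0, 1): E3/C4 m6 -> F3/F4 P8 similar
  -> R2 @ bar 8 tick 0 v(0, 2): E3/G4 m3 -> F3/C5 P5 similar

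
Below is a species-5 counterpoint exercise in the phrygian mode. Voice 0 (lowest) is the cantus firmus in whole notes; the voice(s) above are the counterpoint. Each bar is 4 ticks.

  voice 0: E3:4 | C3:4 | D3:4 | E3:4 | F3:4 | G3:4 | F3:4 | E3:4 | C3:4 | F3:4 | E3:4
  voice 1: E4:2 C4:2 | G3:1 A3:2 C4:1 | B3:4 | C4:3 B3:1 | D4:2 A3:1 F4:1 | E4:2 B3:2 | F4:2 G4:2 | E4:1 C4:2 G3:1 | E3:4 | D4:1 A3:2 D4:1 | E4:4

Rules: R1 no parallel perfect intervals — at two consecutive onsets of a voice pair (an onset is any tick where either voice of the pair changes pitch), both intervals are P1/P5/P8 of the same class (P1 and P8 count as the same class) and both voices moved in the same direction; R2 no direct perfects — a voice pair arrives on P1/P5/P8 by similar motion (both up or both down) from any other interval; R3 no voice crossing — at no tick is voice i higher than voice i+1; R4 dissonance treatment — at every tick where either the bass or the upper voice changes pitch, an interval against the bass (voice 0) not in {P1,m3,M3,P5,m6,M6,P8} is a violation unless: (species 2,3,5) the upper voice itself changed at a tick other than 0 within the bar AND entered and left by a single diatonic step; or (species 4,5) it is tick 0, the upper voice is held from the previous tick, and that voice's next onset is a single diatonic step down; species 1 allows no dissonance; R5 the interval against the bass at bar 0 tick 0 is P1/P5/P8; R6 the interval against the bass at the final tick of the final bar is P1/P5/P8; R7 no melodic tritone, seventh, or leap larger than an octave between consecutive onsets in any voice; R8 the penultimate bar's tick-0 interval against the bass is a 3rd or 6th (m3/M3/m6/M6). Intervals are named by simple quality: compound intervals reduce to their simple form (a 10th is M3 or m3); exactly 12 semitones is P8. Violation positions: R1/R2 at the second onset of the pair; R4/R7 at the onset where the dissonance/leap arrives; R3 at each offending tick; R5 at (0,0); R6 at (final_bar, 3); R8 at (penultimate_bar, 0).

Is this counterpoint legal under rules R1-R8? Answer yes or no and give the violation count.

No (5 violations)

bar 0: v0=E3 v1=E4 (P8)
bar 1: v0=C3 v1=G3 (P5)
bar 2: v0=D3 v1=B3 (M6)
bar 3: v0=E3 v1=C4 (m6)
bar 4: v0=F3 v1=D4 (M6)
bar 5: v0=G3 v1=E4 (M6)
bar 6: v0=F3 v1=F4 (P8)
bar 7: v0=E3 v1=E4 (P8)
bar 8: v0=C3 v1=E3 (M3)
bar 9: v0=F3 v1=D4 (M6)
bar 10: v0=E3 v1=E4 (P8)
  R2 @ bar1.0: E3/C4 m6 -> C3/G3 P5 similar
  R7 @ bar6.0: B3->F4 leap 6st
  R4 @ bar6.2: F3/G4 M2 untreated
  R2 @ bar7.0: F3/G4 M2 -> E3/E4 P8 similar
  R7 @ bar9.0: E3->D4 leap 10st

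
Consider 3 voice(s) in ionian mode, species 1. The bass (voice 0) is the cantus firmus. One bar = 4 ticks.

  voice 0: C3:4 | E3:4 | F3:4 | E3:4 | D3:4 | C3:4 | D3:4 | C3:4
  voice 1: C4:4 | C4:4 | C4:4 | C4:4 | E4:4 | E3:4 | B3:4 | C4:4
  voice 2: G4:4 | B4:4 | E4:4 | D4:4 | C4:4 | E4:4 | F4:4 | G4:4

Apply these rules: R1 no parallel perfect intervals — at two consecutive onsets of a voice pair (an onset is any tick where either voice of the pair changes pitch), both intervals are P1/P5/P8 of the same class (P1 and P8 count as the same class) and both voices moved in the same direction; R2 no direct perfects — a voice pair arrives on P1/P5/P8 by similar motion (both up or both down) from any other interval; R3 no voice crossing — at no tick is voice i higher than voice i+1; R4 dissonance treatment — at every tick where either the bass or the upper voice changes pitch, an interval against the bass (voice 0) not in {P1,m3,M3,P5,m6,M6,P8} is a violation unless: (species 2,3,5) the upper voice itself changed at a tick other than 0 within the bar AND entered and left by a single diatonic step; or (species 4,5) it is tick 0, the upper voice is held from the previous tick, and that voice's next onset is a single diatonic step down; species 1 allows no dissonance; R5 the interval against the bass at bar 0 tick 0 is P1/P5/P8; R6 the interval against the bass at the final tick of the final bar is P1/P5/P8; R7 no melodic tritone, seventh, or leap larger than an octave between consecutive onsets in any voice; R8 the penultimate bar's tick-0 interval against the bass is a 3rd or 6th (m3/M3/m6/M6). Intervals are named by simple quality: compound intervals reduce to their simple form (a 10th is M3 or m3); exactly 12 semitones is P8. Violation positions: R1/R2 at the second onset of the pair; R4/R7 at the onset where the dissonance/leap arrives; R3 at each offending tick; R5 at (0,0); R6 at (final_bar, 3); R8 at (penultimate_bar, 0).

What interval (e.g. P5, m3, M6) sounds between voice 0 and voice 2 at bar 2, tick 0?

voice 0=F3 voice 2=E4 -> M7

M7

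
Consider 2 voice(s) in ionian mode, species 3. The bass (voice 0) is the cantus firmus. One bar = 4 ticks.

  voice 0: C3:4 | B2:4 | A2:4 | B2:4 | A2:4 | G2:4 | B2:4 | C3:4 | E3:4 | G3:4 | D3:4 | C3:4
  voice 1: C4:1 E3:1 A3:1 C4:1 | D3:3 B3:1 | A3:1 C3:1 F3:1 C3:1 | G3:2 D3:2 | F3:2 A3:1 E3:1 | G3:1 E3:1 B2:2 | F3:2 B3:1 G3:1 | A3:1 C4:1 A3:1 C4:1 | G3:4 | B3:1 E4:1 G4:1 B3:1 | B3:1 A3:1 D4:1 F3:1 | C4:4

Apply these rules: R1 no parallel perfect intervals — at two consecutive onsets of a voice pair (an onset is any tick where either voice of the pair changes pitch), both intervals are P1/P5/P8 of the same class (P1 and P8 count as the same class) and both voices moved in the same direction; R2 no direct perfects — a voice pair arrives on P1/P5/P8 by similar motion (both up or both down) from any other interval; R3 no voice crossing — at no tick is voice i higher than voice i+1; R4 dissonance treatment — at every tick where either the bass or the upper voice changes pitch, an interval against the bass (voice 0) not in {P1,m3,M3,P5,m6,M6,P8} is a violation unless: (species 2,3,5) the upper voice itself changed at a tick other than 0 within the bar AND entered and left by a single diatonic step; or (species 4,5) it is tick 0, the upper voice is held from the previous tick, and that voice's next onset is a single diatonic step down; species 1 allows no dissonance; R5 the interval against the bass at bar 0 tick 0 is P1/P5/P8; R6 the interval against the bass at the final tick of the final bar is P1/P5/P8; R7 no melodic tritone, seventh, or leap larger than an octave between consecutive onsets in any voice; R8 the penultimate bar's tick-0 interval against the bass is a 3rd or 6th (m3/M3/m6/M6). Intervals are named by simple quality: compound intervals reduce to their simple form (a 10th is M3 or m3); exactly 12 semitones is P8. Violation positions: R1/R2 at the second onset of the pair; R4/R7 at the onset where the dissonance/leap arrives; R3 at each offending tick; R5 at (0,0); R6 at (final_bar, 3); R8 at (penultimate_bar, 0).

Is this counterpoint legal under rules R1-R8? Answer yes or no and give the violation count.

bar 0: v0=C3 v1=C4 (P8)
bar 1: v0=B2 v1=D3 (m3)
bar 2: v0=A2 v1=A3 (P8)
bar 3: v0=B2 v1=G3 (m6)
bar 4: v0=A2 v1=F3 (m6)
bar 5: v0=G2 v1=G3 (P8)
bar 6: v0=B2 v1=F3 (TT)
bar 7: v0=C3 v1=A3 (M6)
bar 8: v0=E3 v1=G3 (m3)
bar 9: v0=G3 v1=B3 (M3)
bar 10: v0=D3 v1=B3 (M6)
bar 11: v0=C3 v1=C4 (P8)
  R7 @ bar1.0: C4->D3 leap 10st
  R1 @ bar2.0: B2/B3 P8 -> A2/A3 P8 similar
  R4 @ bar6.0: B2/F3 TT untreated
  R7 @ bar6.0: B2->F3 leap 6st
  R7 @ bar6.2: F3->B3 leap 6st

No (5 violations)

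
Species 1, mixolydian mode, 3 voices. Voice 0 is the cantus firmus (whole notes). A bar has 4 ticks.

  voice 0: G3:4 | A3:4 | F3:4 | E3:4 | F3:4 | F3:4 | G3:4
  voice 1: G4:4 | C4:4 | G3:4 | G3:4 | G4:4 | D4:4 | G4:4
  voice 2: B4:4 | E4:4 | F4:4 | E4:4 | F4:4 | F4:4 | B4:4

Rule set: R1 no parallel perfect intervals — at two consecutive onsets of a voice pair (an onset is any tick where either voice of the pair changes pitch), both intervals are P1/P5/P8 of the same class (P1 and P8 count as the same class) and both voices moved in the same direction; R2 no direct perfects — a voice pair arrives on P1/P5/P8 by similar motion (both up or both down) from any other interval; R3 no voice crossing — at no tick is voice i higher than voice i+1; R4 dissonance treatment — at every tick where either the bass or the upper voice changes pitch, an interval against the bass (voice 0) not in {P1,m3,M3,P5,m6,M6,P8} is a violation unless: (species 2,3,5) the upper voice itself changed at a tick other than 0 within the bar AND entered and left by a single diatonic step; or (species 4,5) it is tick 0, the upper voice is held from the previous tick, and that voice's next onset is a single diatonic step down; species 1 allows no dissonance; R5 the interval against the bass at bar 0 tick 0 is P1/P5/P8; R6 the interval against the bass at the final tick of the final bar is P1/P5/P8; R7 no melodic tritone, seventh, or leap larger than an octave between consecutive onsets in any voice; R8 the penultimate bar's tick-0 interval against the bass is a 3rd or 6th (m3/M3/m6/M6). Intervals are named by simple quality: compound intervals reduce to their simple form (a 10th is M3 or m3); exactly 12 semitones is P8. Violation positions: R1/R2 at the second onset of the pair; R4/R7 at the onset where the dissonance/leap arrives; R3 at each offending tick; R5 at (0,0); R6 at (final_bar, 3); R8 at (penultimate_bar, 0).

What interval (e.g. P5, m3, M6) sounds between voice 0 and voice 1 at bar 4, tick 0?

voice 0=F3 voice 1=G4 -> M2

M2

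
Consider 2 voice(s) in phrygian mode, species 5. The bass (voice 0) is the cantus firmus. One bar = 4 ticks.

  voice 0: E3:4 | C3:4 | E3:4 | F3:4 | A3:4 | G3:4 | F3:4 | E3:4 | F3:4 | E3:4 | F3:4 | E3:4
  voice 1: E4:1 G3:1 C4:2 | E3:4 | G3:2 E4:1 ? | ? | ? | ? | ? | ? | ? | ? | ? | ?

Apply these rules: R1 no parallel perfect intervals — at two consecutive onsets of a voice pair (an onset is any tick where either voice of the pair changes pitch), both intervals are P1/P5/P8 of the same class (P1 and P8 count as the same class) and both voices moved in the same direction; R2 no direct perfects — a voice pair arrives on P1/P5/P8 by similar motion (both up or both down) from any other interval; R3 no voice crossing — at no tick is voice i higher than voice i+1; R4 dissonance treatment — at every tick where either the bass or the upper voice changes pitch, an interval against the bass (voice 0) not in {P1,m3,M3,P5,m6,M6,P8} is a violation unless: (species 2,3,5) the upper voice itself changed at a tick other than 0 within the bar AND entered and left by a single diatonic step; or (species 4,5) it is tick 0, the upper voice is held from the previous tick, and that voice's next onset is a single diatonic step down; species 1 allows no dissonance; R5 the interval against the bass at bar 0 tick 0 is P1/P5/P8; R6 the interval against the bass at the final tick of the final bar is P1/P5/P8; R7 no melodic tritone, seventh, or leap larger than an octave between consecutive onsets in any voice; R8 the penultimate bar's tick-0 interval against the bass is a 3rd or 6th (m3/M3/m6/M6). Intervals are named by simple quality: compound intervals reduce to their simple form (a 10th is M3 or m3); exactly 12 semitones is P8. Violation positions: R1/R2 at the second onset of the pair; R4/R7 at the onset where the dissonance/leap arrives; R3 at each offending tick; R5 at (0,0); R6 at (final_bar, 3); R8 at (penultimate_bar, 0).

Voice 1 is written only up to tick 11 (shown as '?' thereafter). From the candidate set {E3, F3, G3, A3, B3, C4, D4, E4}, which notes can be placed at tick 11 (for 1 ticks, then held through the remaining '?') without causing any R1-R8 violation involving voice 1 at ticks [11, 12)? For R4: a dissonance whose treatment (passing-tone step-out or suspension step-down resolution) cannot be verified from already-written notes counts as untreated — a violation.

{B3, C4, E3, E4, G3}

E3: legal
F3: violates R4,R7
G3: legal
A3: violates R4
B3: legal
C4: legal
D4: violates R4
E4: legal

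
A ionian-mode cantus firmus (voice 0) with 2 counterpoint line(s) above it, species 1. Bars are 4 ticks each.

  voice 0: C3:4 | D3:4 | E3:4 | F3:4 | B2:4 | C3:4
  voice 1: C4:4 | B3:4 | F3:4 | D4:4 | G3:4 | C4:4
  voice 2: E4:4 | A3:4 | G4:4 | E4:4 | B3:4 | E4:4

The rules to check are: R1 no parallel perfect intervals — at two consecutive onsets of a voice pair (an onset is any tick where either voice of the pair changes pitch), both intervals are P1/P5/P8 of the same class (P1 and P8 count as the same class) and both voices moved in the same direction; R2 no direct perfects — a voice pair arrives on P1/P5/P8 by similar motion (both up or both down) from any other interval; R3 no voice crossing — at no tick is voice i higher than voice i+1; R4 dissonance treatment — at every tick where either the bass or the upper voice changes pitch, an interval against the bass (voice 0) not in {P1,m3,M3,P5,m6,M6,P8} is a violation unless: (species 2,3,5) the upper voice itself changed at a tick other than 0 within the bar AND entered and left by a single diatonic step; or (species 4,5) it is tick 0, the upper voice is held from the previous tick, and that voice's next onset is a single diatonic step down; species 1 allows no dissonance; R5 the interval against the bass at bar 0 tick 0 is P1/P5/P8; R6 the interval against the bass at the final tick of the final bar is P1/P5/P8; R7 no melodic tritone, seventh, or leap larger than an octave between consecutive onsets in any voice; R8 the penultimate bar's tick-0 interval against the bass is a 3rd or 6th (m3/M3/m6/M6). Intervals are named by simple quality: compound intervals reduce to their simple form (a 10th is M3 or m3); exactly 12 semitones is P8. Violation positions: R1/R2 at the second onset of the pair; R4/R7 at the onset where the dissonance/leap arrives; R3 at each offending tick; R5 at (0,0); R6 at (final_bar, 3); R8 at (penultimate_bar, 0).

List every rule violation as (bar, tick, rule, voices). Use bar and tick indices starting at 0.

(0, 0, R5, (0, 2))
(1, 0, R3, (1, 2))
(1, 1, R3, (1, 2))
(1, 2, R3, (1, 2))
(1, 3, R3, (1, 2))
(2, 0, R4, (0, 1))
(2, 0, R7, (1,))
(2, 0, R7, (2,))
(3, 0, R4, (0, 2))
(4, 0, R2, (0, 2))
(4, 0, R7, (0,))
(4, 0, R8, (0, 2))
(5, 0, R2, (0, 1))
(5, 3, R6, (0, 2))

bar 0: v0=C3 v1=C4 v2=E4 downbeat M3
bar 1: v0=D3 v1=B3 v2=A3 downbeat P5
bar 2: v0=E3 v1=F3 v2=G4 downbeat m3
bar 3: v0=F3 v1=D4 v2=E4 downbeat M7
bar 4: v0=B2 v1=G3 v2=B3 downbeat P8
bar 5: v0=C3 v1=C4 v2=E4 downbeat M3
  -> R5 @ bar 0 tick 0 v(0, 2): opens on M3
  -> R3 @ bar 1 tick 0 v(1, 2): B3 above A3
  -> R3 @ bar 1 tick 1 v(1, 2): B3 above A3
  -> R3 @ bar 1 tick 2 v(1, 2): B3 above A3
  -> R3 @ bar 1 tick 3 v(1, 2): B3 above A3
  -> R4 @ bar 2 tick 0 v(0, 1): E3/F3 m2 untreated
  -> R7 @ bar 2 tick 0 v(1,): B3->F3 leap 6st
  -> R7 @ bar 2 tick 0 v(2,): A3->G4 leap 10st
  -> R4 @ bar 3 tick 0 v(0, 2): F3/E4 M7 untreated
  -> R2 @ bar 4 tick 0 v(0, 2): F3/E4 M7 -> B2/B3 P8 similar
  -> R7 @ bar 4 tick 0 v(0,): F3->B2 leap 6st
  -> R8 @ bar 4 tick 0 v(0, 2): penult P8 not 3rd/6th
  -> R2 @ bar 5 tick 0 v(0, 1): B2/G3 m6 -> C3/C4 P8 similar
  -> R6 @ bar 5 tick 3 v(0, 2): closes on M3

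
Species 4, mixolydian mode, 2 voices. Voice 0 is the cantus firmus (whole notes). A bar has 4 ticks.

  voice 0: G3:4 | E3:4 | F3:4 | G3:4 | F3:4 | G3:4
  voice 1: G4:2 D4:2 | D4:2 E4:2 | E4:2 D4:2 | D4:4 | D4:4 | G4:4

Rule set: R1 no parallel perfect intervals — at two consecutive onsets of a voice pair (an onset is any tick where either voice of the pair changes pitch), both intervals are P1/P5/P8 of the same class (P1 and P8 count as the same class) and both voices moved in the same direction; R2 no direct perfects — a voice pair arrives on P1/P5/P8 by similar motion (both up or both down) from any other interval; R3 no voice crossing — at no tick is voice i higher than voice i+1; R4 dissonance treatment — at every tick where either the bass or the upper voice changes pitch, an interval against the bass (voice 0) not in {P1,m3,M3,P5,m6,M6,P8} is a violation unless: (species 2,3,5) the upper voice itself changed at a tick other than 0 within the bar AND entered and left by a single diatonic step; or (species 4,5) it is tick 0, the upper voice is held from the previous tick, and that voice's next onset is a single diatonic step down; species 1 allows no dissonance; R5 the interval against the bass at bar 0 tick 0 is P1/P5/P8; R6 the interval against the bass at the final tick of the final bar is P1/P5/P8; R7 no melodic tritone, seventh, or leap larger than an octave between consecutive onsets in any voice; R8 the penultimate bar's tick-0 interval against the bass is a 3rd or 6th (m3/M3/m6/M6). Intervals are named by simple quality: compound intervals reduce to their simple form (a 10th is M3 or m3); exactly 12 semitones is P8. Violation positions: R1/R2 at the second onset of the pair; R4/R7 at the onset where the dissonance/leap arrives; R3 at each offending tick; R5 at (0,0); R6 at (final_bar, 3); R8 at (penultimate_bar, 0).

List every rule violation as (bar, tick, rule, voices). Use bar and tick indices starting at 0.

(1, 0, R4, (0, 1))
(5, 0, R2, (0, 1))

bar 0: v0=G3 v1=G4 downbeat P8
bar 1: v0=E3 v1=D4 downbeat m7
bar 2: v0=F3 v1=E4 downbeat M7
bar 3: v0=G3 v1=D4 downbeat P5
bar 4: v0=F3 v1=D4 downbeat M6
bar 5: v0=G3 v1=G4 downbeat P8
  -> R4 @ bar 1 tick 0 v(0, 1): E3/D4 m7 untreated
  -> R2 @ bar 5 tick 0 v(0, 1): F3/D4 M6 -> G3/G4 P8 similar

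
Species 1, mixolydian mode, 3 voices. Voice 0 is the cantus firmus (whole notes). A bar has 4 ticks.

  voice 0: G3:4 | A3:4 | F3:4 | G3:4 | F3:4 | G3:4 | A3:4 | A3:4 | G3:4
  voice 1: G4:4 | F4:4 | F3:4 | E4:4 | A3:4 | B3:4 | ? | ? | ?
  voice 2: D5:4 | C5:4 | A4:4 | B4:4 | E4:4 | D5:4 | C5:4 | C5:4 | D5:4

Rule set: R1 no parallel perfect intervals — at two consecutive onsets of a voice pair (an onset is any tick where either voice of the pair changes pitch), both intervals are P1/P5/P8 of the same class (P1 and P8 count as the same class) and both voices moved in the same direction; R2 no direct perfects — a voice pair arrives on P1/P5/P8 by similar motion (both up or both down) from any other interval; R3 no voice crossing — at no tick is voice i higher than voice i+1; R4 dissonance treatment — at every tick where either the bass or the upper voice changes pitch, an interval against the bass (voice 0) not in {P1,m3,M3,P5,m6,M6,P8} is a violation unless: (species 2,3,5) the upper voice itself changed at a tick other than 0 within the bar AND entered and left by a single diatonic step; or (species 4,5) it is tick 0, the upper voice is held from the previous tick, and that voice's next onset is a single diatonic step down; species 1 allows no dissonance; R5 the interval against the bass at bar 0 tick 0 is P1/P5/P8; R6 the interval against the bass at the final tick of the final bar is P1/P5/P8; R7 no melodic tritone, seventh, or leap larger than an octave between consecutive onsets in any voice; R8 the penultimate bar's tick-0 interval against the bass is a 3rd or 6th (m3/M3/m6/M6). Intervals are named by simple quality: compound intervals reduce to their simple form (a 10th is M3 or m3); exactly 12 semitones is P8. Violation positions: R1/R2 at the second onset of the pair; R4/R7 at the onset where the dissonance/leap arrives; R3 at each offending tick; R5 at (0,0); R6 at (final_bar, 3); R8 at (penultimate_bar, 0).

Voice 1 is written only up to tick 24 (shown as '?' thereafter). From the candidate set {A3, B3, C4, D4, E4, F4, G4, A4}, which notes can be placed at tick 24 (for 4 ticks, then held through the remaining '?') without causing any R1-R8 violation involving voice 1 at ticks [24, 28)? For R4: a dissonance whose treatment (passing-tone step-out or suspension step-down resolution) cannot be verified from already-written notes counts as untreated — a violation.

{A3, C4}

A3: legal
B3: violates R4
C4: legal
D4: violates R4
E4: violates R2
F4: violates R7
G4: violates R4
A4: violates R2,R7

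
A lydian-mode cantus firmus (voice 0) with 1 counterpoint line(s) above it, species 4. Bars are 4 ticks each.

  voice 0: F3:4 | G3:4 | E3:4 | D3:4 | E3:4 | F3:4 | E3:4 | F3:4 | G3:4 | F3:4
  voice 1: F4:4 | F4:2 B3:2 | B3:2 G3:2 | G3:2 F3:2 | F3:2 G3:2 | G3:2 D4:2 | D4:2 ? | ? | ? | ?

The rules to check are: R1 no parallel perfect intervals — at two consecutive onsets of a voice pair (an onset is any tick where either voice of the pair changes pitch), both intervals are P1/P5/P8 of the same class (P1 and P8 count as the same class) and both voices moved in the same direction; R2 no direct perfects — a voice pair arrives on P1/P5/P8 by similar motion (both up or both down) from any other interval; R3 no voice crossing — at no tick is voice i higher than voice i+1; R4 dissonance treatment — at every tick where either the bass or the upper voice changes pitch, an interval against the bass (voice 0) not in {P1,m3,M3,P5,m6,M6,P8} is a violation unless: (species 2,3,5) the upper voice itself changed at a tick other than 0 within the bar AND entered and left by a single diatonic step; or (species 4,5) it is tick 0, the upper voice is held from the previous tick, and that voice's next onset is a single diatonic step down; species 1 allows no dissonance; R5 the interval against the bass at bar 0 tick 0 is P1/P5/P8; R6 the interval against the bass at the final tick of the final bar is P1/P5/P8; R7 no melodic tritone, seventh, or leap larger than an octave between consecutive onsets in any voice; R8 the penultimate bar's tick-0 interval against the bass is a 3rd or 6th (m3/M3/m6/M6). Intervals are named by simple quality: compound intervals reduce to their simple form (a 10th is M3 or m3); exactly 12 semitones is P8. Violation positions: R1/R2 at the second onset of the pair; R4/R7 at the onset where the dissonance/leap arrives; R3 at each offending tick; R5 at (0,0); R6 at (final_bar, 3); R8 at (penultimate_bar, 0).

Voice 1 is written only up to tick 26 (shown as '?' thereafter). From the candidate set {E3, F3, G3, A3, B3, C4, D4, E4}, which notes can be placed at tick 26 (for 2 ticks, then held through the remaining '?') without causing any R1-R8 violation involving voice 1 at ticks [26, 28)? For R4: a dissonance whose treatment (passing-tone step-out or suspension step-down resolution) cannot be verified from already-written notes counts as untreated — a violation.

E3: violates R7
F3: violates R4
G3: legal
A3: violates R4
B3: legal
C4: legal
D4: legal
E4: legal

{B3, C4, D4, E4, G3}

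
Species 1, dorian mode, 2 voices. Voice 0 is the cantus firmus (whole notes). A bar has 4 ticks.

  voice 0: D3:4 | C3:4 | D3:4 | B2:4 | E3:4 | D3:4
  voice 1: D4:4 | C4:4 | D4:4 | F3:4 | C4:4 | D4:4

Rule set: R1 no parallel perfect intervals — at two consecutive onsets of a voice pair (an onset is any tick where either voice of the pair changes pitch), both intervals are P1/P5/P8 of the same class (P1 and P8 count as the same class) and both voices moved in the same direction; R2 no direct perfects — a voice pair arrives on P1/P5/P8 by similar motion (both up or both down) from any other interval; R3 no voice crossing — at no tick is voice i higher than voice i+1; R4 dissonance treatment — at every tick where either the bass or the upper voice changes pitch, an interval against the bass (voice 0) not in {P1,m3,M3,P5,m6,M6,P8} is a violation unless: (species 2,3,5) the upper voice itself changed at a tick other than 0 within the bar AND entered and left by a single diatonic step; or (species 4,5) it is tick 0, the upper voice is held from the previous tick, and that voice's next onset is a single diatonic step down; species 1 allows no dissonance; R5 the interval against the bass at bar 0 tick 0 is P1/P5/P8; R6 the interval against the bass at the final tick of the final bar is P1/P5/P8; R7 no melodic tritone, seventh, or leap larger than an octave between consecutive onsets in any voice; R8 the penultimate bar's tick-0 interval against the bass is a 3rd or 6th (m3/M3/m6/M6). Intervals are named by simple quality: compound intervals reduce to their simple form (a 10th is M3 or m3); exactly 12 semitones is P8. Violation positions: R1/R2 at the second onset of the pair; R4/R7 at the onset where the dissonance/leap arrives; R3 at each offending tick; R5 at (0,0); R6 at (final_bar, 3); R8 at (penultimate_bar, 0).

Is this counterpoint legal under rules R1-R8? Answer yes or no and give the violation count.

No (3 violations)

bar 0: v0=D3 v1=D4 (P8)
bar 1: v0=C3 v1=C4 (P8)
bar 2: v0=D3 v1=D4 (P8)
bar 3: v0=B2 v1=F3 (TT)
bar 4: v0=E3 v1=C4 (m6)
bar 5: v0=D3 v1=D4 (P8)
  R1 @ bar1.0: D3/D4 P8 -> C3/C4 P8 similar
  R1 @ bar2.0: C3/C4 P8 -> D3/D4 P8 similar
  R4 @ bar3.0: B2/F3 TT untreated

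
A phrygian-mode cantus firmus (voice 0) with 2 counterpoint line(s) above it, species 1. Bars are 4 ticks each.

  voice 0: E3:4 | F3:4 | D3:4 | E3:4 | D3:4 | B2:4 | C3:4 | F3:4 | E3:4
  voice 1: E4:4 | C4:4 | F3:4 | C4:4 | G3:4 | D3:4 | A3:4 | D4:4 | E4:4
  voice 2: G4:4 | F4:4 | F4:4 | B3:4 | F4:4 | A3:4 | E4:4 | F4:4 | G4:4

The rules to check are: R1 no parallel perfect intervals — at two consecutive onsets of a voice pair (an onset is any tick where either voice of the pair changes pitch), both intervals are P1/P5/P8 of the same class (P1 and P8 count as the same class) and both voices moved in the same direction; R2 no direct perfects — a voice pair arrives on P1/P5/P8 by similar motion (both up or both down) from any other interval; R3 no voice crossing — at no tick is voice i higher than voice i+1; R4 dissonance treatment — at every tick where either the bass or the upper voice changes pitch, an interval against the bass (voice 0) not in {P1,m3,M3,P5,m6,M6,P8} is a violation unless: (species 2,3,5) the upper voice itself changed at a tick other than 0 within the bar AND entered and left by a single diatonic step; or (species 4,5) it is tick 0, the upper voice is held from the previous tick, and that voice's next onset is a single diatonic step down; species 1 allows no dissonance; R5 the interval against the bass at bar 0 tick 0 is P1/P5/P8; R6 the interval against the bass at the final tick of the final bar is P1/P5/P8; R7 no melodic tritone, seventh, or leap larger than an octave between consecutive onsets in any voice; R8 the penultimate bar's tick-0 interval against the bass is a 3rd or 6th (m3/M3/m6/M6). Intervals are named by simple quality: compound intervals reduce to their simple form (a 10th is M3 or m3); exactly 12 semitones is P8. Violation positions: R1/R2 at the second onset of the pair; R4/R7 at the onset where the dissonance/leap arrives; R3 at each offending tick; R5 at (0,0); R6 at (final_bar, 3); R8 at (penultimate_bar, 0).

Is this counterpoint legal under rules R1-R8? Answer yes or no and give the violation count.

No (14 violations)

bar 0: v0=E3 v1=E4 v2=G4 (m3)
bar 1: v0=F3 v1=C4 v2=F4 (P8)
bar 2: v0=D3 v1=F3 v2=F4 (m3)
bar 3: v0=E3 v1=C4 v2=B3 (P5)
bar 4: v0=D3 v1=G3 v2=F4 (m3)
bar 5: v0=B2 v1=D3 v2=A3 (m7)
bar 6: v0=C3 v1=A3 v2=E4 (M3)
bar 7: v0=F3 v1=D4 v2=F4 (P8)
bar 8: v0=E3 v1=E4 v2=G4 (m3)
  R5 @ bar0.0: opens on m3
  R3 @ bar3.0: C4 above B3
  R7 @ bar3.0: F4->B3 leap 6st
  R3 @ bar3.1: C4 above B3
  R3 @ bar3.2: C4 above B3
  R3 @ bar3.3: C4 above B3
  R4 @ bar4.0: D3/G3 P4 untreated
  R7 @ bar4.0: B3->F4 leap 6st
  R2 @ bar5.0: G3/F4 m7 -> D3/A3 P5 similar
  R4 @ bar5.0: B2/A3 m7 untreated
  R1 @ bar6.0: D3/A3 P5 -> A3/E4 P5 similar
  R2 @ bar7.0: C3/E4 M3 -> F3/F4 P8 similar
  R8 @ bar7.0: penult P8 not 3rd/6th
  R6 @ bar8.3: closes on m3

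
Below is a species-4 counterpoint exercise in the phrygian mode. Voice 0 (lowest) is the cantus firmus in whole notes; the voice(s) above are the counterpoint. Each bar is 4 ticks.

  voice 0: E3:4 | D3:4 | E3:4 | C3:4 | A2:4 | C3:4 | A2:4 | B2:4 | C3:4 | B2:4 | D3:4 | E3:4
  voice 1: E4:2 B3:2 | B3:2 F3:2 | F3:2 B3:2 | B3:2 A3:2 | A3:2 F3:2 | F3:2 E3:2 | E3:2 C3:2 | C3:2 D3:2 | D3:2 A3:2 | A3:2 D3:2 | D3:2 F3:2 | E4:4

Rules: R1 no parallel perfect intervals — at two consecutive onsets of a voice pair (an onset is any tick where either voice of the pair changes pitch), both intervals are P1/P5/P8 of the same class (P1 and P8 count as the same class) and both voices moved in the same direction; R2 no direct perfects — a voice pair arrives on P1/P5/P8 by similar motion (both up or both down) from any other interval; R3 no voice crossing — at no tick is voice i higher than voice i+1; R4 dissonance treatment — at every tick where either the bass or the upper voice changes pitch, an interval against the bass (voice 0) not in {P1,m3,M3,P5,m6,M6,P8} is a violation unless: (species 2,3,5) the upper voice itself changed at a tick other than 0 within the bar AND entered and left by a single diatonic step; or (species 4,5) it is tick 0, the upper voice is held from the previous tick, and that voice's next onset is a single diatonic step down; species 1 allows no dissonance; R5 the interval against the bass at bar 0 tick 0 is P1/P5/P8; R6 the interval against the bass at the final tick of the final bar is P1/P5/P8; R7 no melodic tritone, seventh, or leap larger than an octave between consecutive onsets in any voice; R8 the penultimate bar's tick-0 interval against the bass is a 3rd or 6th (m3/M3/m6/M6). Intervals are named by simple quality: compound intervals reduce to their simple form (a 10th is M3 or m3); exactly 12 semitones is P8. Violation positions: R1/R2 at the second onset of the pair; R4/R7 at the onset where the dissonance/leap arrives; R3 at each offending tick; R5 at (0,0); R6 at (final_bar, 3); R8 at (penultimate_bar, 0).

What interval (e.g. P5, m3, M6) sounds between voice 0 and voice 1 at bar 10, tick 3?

m3

voice 0=D3 voice 1=F3 -> m3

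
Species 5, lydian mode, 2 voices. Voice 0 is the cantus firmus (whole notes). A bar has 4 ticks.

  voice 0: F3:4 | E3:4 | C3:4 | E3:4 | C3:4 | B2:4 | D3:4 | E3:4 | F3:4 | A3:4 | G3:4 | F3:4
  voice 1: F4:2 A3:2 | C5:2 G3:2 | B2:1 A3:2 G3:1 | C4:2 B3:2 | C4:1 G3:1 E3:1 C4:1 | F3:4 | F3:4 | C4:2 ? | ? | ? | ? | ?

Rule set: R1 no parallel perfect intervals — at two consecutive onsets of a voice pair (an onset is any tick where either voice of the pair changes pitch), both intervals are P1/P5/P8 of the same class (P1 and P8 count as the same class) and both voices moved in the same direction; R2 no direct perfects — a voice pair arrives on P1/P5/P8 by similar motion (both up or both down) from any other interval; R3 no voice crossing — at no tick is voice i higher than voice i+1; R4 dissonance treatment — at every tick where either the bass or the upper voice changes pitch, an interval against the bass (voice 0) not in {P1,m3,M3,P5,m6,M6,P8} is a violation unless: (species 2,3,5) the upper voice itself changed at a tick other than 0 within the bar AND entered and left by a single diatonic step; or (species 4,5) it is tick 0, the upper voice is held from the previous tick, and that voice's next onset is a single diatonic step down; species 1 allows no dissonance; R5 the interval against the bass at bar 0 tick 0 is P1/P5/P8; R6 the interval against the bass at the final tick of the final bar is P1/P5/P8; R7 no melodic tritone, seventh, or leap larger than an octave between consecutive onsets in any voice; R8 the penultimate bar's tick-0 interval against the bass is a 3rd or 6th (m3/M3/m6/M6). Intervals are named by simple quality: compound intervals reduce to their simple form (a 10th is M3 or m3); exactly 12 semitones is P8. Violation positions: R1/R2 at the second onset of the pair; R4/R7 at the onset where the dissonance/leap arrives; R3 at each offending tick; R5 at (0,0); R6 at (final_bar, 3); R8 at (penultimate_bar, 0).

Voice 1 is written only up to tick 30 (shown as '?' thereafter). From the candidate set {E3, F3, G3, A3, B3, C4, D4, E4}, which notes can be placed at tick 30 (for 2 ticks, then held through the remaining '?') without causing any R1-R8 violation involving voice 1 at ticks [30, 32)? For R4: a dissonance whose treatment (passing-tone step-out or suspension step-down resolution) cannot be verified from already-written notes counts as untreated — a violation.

{B3, C4, E3, E4, G3}

E3: legal
F3: violates R4
G3: legal
A3: violates R4
B3: legal
C4: legal
D4: violates R4
E4: legal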